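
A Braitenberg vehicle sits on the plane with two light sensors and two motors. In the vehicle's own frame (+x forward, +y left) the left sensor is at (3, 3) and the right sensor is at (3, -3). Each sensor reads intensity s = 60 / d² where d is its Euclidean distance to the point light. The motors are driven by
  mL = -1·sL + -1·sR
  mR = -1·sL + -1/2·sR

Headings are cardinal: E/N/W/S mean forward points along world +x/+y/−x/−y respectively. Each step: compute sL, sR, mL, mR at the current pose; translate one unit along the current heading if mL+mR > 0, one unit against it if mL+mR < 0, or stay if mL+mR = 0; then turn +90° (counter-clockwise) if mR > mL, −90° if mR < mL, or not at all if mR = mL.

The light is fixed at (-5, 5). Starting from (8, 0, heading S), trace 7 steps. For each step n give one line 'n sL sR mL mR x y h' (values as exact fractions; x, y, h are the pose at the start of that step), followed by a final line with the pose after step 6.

n=0: pose=(8,0,S); sL=3/16, sR=15/41; mL=-363/656, mR=-243/656; mL+mR=-303/328 → advance -1; mR−mL=15/82 → turn +1·90°
n=1: pose=(8,1,E); sL=60/257, sR=12/61; mL=-6744/15677, mR=-5202/15677; mL+mR=-11946/15677 → advance -1; mR−mL=6/61 → turn +1·90°
n=2: pose=(7,1,N); sL=30/41, sR=30/113; mL=-4620/4633, mR=-4005/4633; mL+mR=-8625/4633 → advance -1; mR−mL=15/113 → turn +1·90°
n=3: pose=(7,0,W); sL=12/29, sR=12/17; mL=-552/493, mR=-378/493; mL+mR=-930/493 → advance -1; mR−mL=6/17 → turn +1·90°
n=4: pose=(8,0,S); sL=3/16, sR=15/41; mL=-363/656, mR=-243/656; mL+mR=-303/328 → advance -1; mR−mL=15/82 → turn +1·90°
n=5: pose=(8,1,E); sL=60/257, sR=12/61; mL=-6744/15677, mR=-5202/15677; mL+mR=-11946/15677 → advance -1; mR−mL=6/61 → turn +1·90°
n=6: pose=(7,1,N); sL=30/41, sR=30/113; mL=-4620/4633, mR=-4005/4633; mL+mR=-8625/4633 → advance -1; mR−mL=15/113 → turn +1·90°

0 3/16 15/41 -363/656 -243/656 8 0 S
1 60/257 12/61 -6744/15677 -5202/15677 8 1 E
2 30/41 30/113 -4620/4633 -4005/4633 7 1 N
3 12/29 12/17 -552/493 -378/493 7 0 W
4 3/16 15/41 -363/656 -243/656 8 0 S
5 60/257 12/61 -6744/15677 -5202/15677 8 1 E
6 30/41 30/113 -4620/4633 -4005/4633 7 1 N
final 7 0 W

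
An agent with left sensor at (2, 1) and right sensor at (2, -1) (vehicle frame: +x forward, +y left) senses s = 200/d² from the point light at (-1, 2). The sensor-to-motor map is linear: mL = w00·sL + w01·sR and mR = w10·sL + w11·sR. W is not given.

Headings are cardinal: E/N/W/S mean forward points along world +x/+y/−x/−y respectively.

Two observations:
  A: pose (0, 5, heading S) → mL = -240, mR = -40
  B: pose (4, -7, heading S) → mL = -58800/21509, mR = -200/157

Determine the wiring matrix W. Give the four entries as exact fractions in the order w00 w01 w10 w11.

-1 -1 -1 0

obs A: pose=(0,5,S) → sL=40, sR=200, mL=-240, mR=-40
obs B: pose=(4,-7,S) → sL=200/157, sR=200/137, mL=-58800/21509, mR=-200/157
sensor matrix S = [[40, 200], [200/157, 200/137]]; det S = -4224000/21509
solve [mL_A; mL_B] = S·[w00; w01] and [mR_A; mR_B] = S·[w10; w11]:
  w00 = -1, w01 = -1, w10 = -1, w11 = 0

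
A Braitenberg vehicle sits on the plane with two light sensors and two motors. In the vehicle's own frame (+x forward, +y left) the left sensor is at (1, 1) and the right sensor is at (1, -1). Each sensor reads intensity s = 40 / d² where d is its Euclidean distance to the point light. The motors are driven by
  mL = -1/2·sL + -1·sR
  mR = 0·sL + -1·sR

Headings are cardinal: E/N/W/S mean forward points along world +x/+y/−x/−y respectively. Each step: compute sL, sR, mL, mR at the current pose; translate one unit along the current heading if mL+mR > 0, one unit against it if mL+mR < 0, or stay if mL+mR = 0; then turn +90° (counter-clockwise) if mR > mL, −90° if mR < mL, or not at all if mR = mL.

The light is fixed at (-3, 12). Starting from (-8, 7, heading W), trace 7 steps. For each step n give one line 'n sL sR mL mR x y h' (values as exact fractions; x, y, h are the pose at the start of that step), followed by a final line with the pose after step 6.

0 5/9 10/13 -245/234 -10/13 -8 7 W
1 8/9 40/61 -604/549 -40/61 -7 7 S
2 20/9 20/17 -350/153 -20/17 -7 8 E
3 8/9 8/5 -92/45 -8/5 -8 8 N
4 5/9 10/13 -245/234 -10/13 -8 7 W
5 8/9 40/61 -604/549 -40/61 -7 7 S
6 20/9 20/17 -350/153 -20/17 -7 8 E
final -8 8 N

n=0: pose=(-8,7,W); sL=5/9, sR=10/13; mL=-245/234, mR=-10/13; mL+mR=-425/234 → advance -1; mR−mL=5/18 → turn +1·90°
n=1: pose=(-7,7,S); sL=8/9, sR=40/61; mL=-604/549, mR=-40/61; mL+mR=-964/549 → advance -1; mR−mL=4/9 → turn +1·90°
n=2: pose=(-7,8,E); sL=20/9, sR=20/17; mL=-350/153, mR=-20/17; mL+mR=-530/153 → advance -1; mR−mL=10/9 → turn +1·90°
n=3: pose=(-8,8,N); sL=8/9, sR=8/5; mL=-92/45, mR=-8/5; mL+mR=-164/45 → advance -1; mR−mL=4/9 → turn +1·90°
n=4: pose=(-8,7,W); sL=5/9, sR=10/13; mL=-245/234, mR=-10/13; mL+mR=-425/234 → advance -1; mR−mL=5/18 → turn +1·90°
n=5: pose=(-7,7,S); sL=8/9, sR=40/61; mL=-604/549, mR=-40/61; mL+mR=-964/549 → advance -1; mR−mL=4/9 → turn +1·90°
n=6: pose=(-7,8,E); sL=20/9, sR=20/17; mL=-350/153, mR=-20/17; mL+mR=-530/153 → advance -1; mR−mL=10/9 → turn +1·90°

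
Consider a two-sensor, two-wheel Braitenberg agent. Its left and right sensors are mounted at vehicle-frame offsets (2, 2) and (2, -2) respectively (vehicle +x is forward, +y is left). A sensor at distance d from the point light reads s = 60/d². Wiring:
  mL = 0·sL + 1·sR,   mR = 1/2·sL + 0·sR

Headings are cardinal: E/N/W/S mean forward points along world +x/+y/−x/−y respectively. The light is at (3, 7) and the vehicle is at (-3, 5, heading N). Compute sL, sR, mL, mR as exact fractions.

left sensor world pos  = (-5, 7); dL² = 64
right sensor world pos = (-1, 7); dR² = 16
sL = 60/64 = 15/16
sR = 60/16 = 15/4
mL = 0·sL + 1·sR = 15/4
mR = 1/2·sL + 0·sR = 15/32

15/16 15/4 15/4 15/32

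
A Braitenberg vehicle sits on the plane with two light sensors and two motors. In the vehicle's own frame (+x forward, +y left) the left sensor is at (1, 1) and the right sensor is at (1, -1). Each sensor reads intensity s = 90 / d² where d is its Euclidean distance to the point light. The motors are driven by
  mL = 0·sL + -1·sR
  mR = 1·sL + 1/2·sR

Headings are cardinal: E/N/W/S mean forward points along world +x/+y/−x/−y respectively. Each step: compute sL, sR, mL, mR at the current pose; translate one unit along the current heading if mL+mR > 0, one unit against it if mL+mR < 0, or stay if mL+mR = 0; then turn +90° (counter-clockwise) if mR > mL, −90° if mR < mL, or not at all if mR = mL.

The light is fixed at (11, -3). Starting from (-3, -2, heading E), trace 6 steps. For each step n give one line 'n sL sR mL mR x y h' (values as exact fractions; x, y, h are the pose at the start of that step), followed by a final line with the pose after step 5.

n=0: pose=(-3,-2,E); sL=90/173, sR=90/169; mL=-90/169, mR=22995/29237; mL+mR=7425/29237 → advance +1; mR−mL=38565/29237 → turn +1·90°
n=1: pose=(-2,-2,N); sL=9/20, sR=45/74; mL=-45/74, mR=279/370; mL+mR=27/185 → advance +1; mR−mL=252/185 → turn +1·90°
n=2: pose=(-2,-1,W); sL=90/197, sR=18/41; mL=-18/41, mR=5463/8077; mL+mR=1917/8077 → advance +1; mR−mL=9009/8077 → turn +1·90°
n=3: pose=(-3,-1,S); sL=9/17, sR=45/113; mL=-45/113, mR=2799/3842; mL+mR=1269/3842 → advance +1; mR−mL=4329/3842 → turn +1·90°
n=4: pose=(-3,-2,E); sL=90/173, sR=90/169; mL=-90/169, mR=22995/29237; mL+mR=7425/29237 → advance +1; mR−mL=38565/29237 → turn +1·90°
n=5: pose=(-2,-2,N); sL=9/20, sR=45/74; mL=-45/74, mR=279/370; mL+mR=27/185 → advance +1; mR−mL=252/185 → turn +1·90°

0 90/173 90/169 -90/169 22995/29237 -3 -2 E
1 9/20 45/74 -45/74 279/370 -2 -2 N
2 90/197 18/41 -18/41 5463/8077 -2 -1 W
3 9/17 45/113 -45/113 2799/3842 -3 -1 S
4 90/173 90/169 -90/169 22995/29237 -3 -2 E
5 9/20 45/74 -45/74 279/370 -2 -2 N
final -2 -1 W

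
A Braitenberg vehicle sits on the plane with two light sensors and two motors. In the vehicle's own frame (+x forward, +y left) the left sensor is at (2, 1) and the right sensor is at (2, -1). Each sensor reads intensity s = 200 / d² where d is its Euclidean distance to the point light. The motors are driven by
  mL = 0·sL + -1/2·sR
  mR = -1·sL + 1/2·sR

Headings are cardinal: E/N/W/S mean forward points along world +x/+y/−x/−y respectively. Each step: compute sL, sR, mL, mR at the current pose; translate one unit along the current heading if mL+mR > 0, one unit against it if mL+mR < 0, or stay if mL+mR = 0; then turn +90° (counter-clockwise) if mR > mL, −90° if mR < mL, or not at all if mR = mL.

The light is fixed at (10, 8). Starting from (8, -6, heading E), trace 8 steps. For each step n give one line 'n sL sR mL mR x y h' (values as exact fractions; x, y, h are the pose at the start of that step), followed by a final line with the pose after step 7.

n=0: pose=(8,-6,E); sL=200/169, sR=8/9; mL=-4/9, mR=-1124/1521; mL+mR=-200/169 → advance -1; mR−mL=-448/1521 → turn -1·90°
n=1: pose=(7,-6,S); sL=10/13, sR=25/34; mL=-25/68, mR=-355/884; mL+mR=-10/13 → advance -1; mR−mL=-15/442 → turn -1·90°
n=2: pose=(7,-5,W); sL=200/221, sR=200/169; mL=-100/169, mR=-900/2873; mL+mR=-200/221 → advance -1; mR−mL=800/2873 → turn +1·90°
n=3: pose=(8,-5,S); sL=100/113, sR=100/117; mL=-50/117, mR=-6050/13221; mL+mR=-100/113 → advance -1; mR−mL=-400/13221 → turn -1·90°
n=4: pose=(8,-4,W); sL=40/37, sR=200/137; mL=-100/137, mR=-1780/5069; mL+mR=-40/37 → advance -1; mR−mL=1920/5069 → turn +1·90°
n=5: pose=(9,-4,S); sL=50/49, sR=1; mL=-1/2, mR=-51/98; mL+mR=-50/49 → advance -1; mR−mL=-1/49 → turn -1·90°
n=6: pose=(9,-3,W); sL=200/153, sR=200/109; mL=-100/109, mR=-6500/16677; mL+mR=-200/153 → advance -1; mR−mL=8800/16677 → turn +1·90°
n=7: pose=(10,-3,S); sL=20/17, sR=20/17; mL=-10/17, mR=-10/17; mL+mR=-20/17 → advance -1; mR−mL=0 → turn +0·90°

0 200/169 8/9 -4/9 -1124/1521 8 -6 E
1 10/13 25/34 -25/68 -355/884 7 -6 S
2 200/221 200/169 -100/169 -900/2873 7 -5 W
3 100/113 100/117 -50/117 -6050/13221 8 -5 S
4 40/37 200/137 -100/137 -1780/5069 8 -4 W
5 50/49 1 -1/2 -51/98 9 -4 S
6 200/153 200/109 -100/109 -6500/16677 9 -3 W
7 20/17 20/17 -10/17 -10/17 10 -3 S
final 10 -2 S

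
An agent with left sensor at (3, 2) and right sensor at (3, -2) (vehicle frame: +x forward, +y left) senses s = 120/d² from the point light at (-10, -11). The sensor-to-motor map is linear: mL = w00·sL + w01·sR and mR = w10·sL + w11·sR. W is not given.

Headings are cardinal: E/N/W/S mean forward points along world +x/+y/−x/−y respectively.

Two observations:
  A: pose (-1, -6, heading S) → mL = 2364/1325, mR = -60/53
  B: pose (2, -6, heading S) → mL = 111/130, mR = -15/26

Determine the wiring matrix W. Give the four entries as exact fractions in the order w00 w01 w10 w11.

-1/2 1 0 -1/2

obs A: pose=(-1,-6,S) → sL=24/25, sR=120/53, mL=2364/1325, mR=-60/53
obs B: pose=(2,-6,S) → sL=3/5, sR=15/13, mL=111/130, mR=-15/26
sensor matrix S = [[24/25, 120/53], [3/5, 15/13]]; det S = -864/3445
solve [mL_A; mL_B] = S·[w00; w01] and [mR_A; mR_B] = S·[w10; w11]:
  w00 = -1/2, w01 = 1, w10 = 0, w11 = -1/2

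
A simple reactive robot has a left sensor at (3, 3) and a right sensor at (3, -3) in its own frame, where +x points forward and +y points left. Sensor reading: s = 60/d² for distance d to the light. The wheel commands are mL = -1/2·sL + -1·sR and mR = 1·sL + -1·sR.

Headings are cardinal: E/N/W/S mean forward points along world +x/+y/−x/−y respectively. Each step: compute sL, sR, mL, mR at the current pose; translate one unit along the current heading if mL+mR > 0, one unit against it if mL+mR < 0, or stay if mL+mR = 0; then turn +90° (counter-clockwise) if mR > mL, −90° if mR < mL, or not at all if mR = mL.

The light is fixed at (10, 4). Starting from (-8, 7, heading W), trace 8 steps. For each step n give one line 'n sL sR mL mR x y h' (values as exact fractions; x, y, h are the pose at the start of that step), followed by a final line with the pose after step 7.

0 20/147 20/159 -1510/7791 80/7791 -8 7 W
1 15/49 3/20 -297/980 153/980 -7 7 S
2 12/49 60/197 -4122/9653 -576/9653 -7 8 E
3 6/49 30/137 -1881/6713 -648/6713 -8 8 N
4 20/147 20/159 -1510/7791 80/7791 -8 7 W
5 15/49 3/20 -297/980 153/980 -7 7 S
6 12/49 60/197 -4122/9653 -576/9653 -7 8 E
7 6/49 30/137 -1881/6713 -648/6713 -8 8 N
final -8 7 W

n=0: pose=(-8,7,W); sL=20/147, sR=20/159; mL=-1510/7791, mR=80/7791; mL+mR=-1430/7791 → advance -1; mR−mL=10/49 → turn +1·90°
n=1: pose=(-7,7,S); sL=15/49, sR=3/20; mL=-297/980, mR=153/980; mL+mR=-36/245 → advance -1; mR−mL=45/98 → turn +1·90°
n=2: pose=(-7,8,E); sL=12/49, sR=60/197; mL=-4122/9653, mR=-576/9653; mL+mR=-4698/9653 → advance -1; mR−mL=18/49 → turn +1·90°
n=3: pose=(-8,8,N); sL=6/49, sR=30/137; mL=-1881/6713, mR=-648/6713; mL+mR=-2529/6713 → advance -1; mR−mL=9/49 → turn +1·90°
n=4: pose=(-8,7,W); sL=20/147, sR=20/159; mL=-1510/7791, mR=80/7791; mL+mR=-1430/7791 → advance -1; mR−mL=10/49 → turn +1·90°
n=5: pose=(-7,7,S); sL=15/49, sR=3/20; mL=-297/980, mR=153/980; mL+mR=-36/245 → advance -1; mR−mL=45/98 → turn +1·90°
n=6: pose=(-7,8,E); sL=12/49, sR=60/197; mL=-4122/9653, mR=-576/9653; mL+mR=-4698/9653 → advance -1; mR−mL=18/49 → turn +1·90°
n=7: pose=(-8,8,N); sL=6/49, sR=30/137; mL=-1881/6713, mR=-648/6713; mL+mR=-2529/6713 → advance -1; mR−mL=9/49 → turn +1·90°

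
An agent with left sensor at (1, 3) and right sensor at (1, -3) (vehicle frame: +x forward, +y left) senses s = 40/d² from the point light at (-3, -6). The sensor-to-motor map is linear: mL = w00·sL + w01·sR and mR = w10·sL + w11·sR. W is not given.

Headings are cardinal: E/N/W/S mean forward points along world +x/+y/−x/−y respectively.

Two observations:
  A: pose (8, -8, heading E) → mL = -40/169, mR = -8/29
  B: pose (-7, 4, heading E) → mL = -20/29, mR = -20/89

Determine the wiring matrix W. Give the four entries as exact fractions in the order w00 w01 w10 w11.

0 -1 -1 0

obs A: pose=(8,-8,E) → sL=8/29, sR=40/169, mL=-40/169, mR=-8/29
obs B: pose=(-7,4,E) → sL=20/89, sR=20/29, mL=-20/29, mR=-20/89
sensor matrix S = [[8/29, 40/169], [20/89, 20/29]]; det S = 1733760/12649481
solve [mL_A; mL_B] = S·[w00; w01] and [mR_A; mR_B] = S·[w10; w11]:
  w00 = 0, w01 = -1, w10 = -1, w11 = 0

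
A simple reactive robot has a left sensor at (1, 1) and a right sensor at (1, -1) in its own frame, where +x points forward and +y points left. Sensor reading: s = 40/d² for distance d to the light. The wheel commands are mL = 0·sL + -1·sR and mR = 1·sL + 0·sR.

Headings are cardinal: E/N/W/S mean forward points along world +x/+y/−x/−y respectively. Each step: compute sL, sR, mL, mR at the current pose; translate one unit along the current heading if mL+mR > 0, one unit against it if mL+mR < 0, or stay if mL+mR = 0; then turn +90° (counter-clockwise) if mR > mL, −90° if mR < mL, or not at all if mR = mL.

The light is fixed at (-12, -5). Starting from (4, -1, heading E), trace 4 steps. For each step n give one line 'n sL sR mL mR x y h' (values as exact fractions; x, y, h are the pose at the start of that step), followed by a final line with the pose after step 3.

0 20/157 20/149 -20/149 20/157 4 -1 E
1 40/221 40/281 -40/281 40/221 3 -1 N
2 10/53 5/29 -5/29 10/53 3 0 W
3 40/241 8/37 -8/37 40/241 2 0 S
final 2 1 E

n=0: pose=(4,-1,E); sL=20/157, sR=20/149; mL=-20/149, mR=20/157; mL+mR=-160/23393 → advance -1; mR−mL=6120/23393 → turn +1·90°
n=1: pose=(3,-1,N); sL=40/221, sR=40/281; mL=-40/281, mR=40/221; mL+mR=2400/62101 → advance +1; mR−mL=20080/62101 → turn +1·90°
n=2: pose=(3,0,W); sL=10/53, sR=5/29; mL=-5/29, mR=10/53; mL+mR=25/1537 → advance +1; mR−mL=555/1537 → turn +1·90°
n=3: pose=(2,0,S); sL=40/241, sR=8/37; mL=-8/37, mR=40/241; mL+mR=-448/8917 → advance -1; mR−mL=3408/8917 → turn +1·90°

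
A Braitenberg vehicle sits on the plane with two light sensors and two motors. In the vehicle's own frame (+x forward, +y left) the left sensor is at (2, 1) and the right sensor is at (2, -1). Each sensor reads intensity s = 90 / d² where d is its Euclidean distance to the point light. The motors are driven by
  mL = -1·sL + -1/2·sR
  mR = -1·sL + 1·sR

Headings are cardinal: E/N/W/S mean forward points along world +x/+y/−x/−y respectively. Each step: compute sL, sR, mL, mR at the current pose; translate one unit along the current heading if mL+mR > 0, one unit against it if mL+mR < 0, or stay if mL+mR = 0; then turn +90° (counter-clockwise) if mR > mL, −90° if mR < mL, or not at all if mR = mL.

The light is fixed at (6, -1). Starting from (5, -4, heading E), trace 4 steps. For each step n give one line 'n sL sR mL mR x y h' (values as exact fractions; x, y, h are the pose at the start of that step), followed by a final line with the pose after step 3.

n=0: pose=(5,-4,E); sL=18, sR=90/17; mL=-351/17, mR=-216/17; mL+mR=-567/17 → advance -1; mR−mL=135/17 → turn +1·90°
n=1: pose=(4,-4,N); sL=9, sR=45; mL=-63/2, mR=36; mL+mR=9/2 → advance +1; mR−mL=135/2 → turn +1·90°
n=2: pose=(4,-3,W); sL=18/5, sR=90/17; mL=-531/85, mR=144/85; mL+mR=-387/85 → advance -1; mR−mL=135/17 → turn +1·90°
n=3: pose=(5,-3,S); sL=45/8, sR=9/2; mL=-63/8, mR=-9/8; mL+mR=-9 → advance -1; mR−mL=27/4 → turn +1·90°

0 18 90/17 -351/17 -216/17 5 -4 E
1 9 45 -63/2 36 4 -4 N
2 18/5 90/17 -531/85 144/85 4 -3 W
3 45/8 9/2 -63/8 -9/8 5 -3 S
final 5 -2 E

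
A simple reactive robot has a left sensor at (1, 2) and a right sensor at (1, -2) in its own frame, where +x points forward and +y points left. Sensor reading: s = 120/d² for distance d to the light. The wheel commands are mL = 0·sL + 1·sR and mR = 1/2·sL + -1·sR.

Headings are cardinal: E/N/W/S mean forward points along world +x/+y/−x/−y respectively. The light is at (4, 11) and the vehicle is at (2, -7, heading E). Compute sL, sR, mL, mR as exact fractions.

left sensor world pos  = (3, -5); dL² = 257
right sensor world pos = (3, -9); dR² = 401
sL = 120/257 = 120/257
sR = 120/401 = 120/401
mL = 0·sL + 1·sR = 120/401
mR = 1/2·sL + -1·sR = -6780/103057

120/257 120/401 120/401 -6780/103057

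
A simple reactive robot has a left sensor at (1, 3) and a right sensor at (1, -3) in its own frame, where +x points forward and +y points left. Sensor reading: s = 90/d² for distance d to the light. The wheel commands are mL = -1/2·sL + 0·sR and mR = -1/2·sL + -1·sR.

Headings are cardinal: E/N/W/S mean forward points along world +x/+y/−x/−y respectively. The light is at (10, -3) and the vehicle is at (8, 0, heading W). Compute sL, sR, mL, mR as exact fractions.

left sensor world pos  = (7, -3); dL² = 9
right sensor world pos = (7, 3); dR² = 45
sL = 90/9 = 10
sR = 90/45 = 2
mL = -1/2·sL + 0·sR = -5
mR = -1/2·sL + -1·sR = -7

10 2 -5 -7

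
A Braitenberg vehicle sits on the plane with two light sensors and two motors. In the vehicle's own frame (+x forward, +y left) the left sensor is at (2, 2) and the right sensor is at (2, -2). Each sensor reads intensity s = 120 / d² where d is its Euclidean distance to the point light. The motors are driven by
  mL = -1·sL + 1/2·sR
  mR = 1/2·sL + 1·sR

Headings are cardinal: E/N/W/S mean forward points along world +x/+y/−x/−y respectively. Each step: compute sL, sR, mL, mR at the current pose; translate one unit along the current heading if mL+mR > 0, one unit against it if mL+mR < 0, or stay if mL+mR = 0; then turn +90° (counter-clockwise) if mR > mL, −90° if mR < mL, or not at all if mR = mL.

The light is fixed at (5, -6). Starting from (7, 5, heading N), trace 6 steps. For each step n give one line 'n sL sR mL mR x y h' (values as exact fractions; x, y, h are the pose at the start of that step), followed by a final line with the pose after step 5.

n=0: pose=(7,5,N); sL=120/169, sR=24/37; mL=-2412/6253, mR=6276/6253; mL+mR=3864/6253 → advance +1; mR−mL=8688/6253 → turn +1·90°
n=1: pose=(7,6,W); sL=6/5, sR=30/49; mL=-219/245, mR=297/245; mL+mR=78/245 → advance +1; mR−mL=516/245 → turn +1·90°
n=2: pose=(6,6,S); sL=120/109, sR=120/101; mL=-5580/11009, mR=19140/11009; mL+mR=13560/11009 → advance +1; mR−mL=24720/11009 → turn +1·90°
n=3: pose=(6,5,E); sL=60/89, sR=4/3; mL=-2/267, mR=446/267; mL+mR=148/89 → advance +1; mR−mL=448/267 → turn +1·90°
n=4: pose=(7,5,N); sL=120/169, sR=24/37; mL=-2412/6253, mR=6276/6253; mL+mR=3864/6253 → advance +1; mR−mL=8688/6253 → turn +1·90°
n=5: pose=(7,6,W); sL=6/5, sR=30/49; mL=-219/245, mR=297/245; mL+mR=78/245 → advance +1; mR−mL=516/245 → turn +1·90°

0 120/169 24/37 -2412/6253 6276/6253 7 5 N
1 6/5 30/49 -219/245 297/245 7 6 W
2 120/109 120/101 -5580/11009 19140/11009 6 6 S
3 60/89 4/3 -2/267 446/267 6 5 E
4 120/169 24/37 -2412/6253 6276/6253 7 5 N
5 6/5 30/49 -219/245 297/245 7 6 W
final 6 6 S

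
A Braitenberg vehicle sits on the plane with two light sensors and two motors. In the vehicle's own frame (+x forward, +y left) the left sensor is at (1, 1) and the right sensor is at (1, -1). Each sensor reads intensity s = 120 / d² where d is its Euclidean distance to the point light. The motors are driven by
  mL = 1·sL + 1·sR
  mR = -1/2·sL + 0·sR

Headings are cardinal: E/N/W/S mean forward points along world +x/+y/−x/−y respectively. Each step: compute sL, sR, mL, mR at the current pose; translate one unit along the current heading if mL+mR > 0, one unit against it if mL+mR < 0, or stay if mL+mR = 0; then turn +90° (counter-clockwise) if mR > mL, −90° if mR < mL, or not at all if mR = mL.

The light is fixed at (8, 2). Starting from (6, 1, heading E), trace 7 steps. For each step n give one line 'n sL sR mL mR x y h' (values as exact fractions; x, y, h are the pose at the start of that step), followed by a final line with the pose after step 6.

n=0: pose=(6,1,E); sL=120, sR=24; mL=144, mR=-60; mL+mR=84 → advance +1; mR−mL=-204 → turn -1·90°
n=1: pose=(7,1,S); sL=30, sR=15; mL=45, mR=-15; mL+mR=30 → advance +1; mR−mL=-60 → turn -1·90°
n=2: pose=(7,0,W); sL=120/13, sR=24; mL=432/13, mR=-60/13; mL+mR=372/13 → advance +1; mR−mL=-492/13 → turn -1·90°
n=3: pose=(6,0,N); sL=12, sR=60; mL=72, mR=-6; mL+mR=66 → advance +1; mR−mL=-78 → turn -1·90°
n=4: pose=(6,1,E); sL=120, sR=24; mL=144, mR=-60; mL+mR=84 → advance +1; mR−mL=-204 → turn -1·90°
n=5: pose=(7,1,S); sL=30, sR=15; mL=45, mR=-15; mL+mR=30 → advance +1; mR−mL=-60 → turn -1·90°
n=6: pose=(7,0,W); sL=120/13, sR=24; mL=432/13, mR=-60/13; mL+mR=372/13 → advance +1; mR−mL=-492/13 → turn -1·90°

0 120 24 144 -60 6 1 E
1 30 15 45 -15 7 1 S
2 120/13 24 432/13 -60/13 7 0 W
3 12 60 72 -6 6 0 N
4 120 24 144 -60 6 1 E
5 30 15 45 -15 7 1 S
6 120/13 24 432/13 -60/13 7 0 W
final 6 0 N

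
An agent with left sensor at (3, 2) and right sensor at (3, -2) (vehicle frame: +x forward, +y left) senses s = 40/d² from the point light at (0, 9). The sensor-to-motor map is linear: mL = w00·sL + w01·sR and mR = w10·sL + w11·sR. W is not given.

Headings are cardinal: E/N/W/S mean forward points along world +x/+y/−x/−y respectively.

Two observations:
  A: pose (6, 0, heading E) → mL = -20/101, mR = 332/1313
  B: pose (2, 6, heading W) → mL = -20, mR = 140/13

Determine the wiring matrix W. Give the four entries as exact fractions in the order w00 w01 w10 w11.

0 -1 1/2 1/2

obs A: pose=(6,0,E) → sL=4/13, sR=20/101, mL=-20/101, mR=332/1313
obs B: pose=(2,6,W) → sL=20/13, sR=20, mL=-20, mR=140/13
sensor matrix S = [[4/13, 20/101], [20/13, 20]]; det S = 7680/1313
solve [mL_A; mL_B] = S·[w00; w01] and [mR_A; mR_B] = S·[w10; w11]:
  w00 = 0, w01 = -1, w10 = 1/2, w11 = 1/2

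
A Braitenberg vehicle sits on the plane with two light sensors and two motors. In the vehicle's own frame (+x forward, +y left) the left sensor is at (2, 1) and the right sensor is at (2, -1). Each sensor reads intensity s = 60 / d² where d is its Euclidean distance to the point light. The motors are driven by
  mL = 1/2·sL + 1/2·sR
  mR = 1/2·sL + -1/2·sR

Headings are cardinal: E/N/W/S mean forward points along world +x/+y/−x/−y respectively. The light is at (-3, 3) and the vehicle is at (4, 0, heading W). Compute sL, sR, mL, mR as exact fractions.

60/41 60/29 2100/1189 -360/1189

left sensor world pos  = (2, -1); dL² = 41
right sensor world pos = (2, 1); dR² = 29
sL = 60/41 = 60/41
sR = 60/29 = 60/29
mL = 1/2·sL + 1/2·sR = 2100/1189
mR = 1/2·sL + -1/2·sR = -360/1189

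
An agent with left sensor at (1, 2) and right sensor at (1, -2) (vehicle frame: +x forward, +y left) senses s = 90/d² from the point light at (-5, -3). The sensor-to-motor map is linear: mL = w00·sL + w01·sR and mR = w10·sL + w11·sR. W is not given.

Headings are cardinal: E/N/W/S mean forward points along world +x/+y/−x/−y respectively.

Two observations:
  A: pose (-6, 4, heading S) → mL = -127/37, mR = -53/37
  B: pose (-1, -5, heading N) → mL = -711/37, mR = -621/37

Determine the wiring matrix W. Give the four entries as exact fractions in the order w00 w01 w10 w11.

-1 -1/2 -1 1/2

obs A: pose=(-6,4,S) → sL=90/37, sR=2, mL=-127/37, mR=-53/37
obs B: pose=(-1,-5,N) → sL=18, sR=90/37, mL=-711/37, mR=-621/37
sensor matrix S = [[90/37, 2], [18, 90/37]]; det S = -41184/1369
solve [mL_A; mL_B] = S·[w00; w01] and [mR_A; mR_B] = S·[w10; w11]:
  w00 = -1, w01 = -1/2, w10 = -1, w11 = 1/2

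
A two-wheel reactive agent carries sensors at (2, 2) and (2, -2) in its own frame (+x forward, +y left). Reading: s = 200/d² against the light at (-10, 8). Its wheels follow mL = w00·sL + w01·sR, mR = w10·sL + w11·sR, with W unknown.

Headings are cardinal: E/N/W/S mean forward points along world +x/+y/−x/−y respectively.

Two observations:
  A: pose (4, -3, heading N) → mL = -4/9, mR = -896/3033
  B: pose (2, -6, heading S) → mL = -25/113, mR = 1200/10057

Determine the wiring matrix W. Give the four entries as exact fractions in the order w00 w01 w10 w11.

obs A: pose=(4,-3,N) → sL=8/9, sR=200/337, mL=-4/9, mR=-896/3033
obs B: pose=(2,-6,S) → sL=50/113, sR=50/89, mL=-25/113, mR=1200/10057
sensor matrix S = [[8/9, 200/337], [50/113, 50/89]]; det S = 7222400/30502881
solve [mL_A; mL_B] = S·[w00; w01] and [mR_A; mR_B] = S·[w10; w11]:
  w00 = -1/2, w01 = 0, w10 = -1, w11 = 1

-1/2 0 -1 1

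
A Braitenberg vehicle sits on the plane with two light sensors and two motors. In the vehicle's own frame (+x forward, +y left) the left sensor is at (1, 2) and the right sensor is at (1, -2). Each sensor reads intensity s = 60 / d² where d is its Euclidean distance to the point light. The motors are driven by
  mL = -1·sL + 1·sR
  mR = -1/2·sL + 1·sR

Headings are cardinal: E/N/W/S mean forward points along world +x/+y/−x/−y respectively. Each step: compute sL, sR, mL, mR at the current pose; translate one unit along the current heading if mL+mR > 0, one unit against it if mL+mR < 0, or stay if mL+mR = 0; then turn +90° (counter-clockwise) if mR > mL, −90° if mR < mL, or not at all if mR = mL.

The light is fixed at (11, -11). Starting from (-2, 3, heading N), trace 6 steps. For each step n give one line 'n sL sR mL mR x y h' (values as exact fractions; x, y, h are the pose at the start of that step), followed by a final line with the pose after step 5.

0 2/15 30/173 104/2595 277/2595 -2 3 N
1 12/73 12/97 -288/7081 294/7081 -2 4 W
2 3/17 15/113 -84/1921 171/3842 -3 4 S
3 12/85 60/313 1344/26605 3222/26605 -3 3 E
4 2/15 30/173 104/2595 277/2595 -2 3 N
5 12/73 12/97 -288/7081 294/7081 -2 4 W
final -3 4 S

n=0: pose=(-2,3,N); sL=2/15, sR=30/173; mL=104/2595, mR=277/2595; mL+mR=127/865 → advance +1; mR−mL=1/15 → turn +1·90°
n=1: pose=(-2,4,W); sL=12/73, sR=12/97; mL=-288/7081, mR=294/7081; mL+mR=6/7081 → advance +1; mR−mL=6/73 → turn +1·90°
n=2: pose=(-3,4,S); sL=3/17, sR=15/113; mL=-84/1921, mR=171/3842; mL+mR=3/3842 → advance +1; mR−mL=3/34 → turn +1·90°
n=3: pose=(-3,3,E); sL=12/85, sR=60/313; mL=1344/26605, mR=3222/26605; mL+mR=4566/26605 → advance +1; mR−mL=6/85 → turn +1·90°
n=4: pose=(-2,3,N); sL=2/15, sR=30/173; mL=104/2595, mR=277/2595; mL+mR=127/865 → advance +1; mR−mL=1/15 → turn +1·90°
n=5: pose=(-2,4,W); sL=12/73, sR=12/97; mL=-288/7081, mR=294/7081; mL+mR=6/7081 → advance +1; mR−mL=6/73 → turn +1·90°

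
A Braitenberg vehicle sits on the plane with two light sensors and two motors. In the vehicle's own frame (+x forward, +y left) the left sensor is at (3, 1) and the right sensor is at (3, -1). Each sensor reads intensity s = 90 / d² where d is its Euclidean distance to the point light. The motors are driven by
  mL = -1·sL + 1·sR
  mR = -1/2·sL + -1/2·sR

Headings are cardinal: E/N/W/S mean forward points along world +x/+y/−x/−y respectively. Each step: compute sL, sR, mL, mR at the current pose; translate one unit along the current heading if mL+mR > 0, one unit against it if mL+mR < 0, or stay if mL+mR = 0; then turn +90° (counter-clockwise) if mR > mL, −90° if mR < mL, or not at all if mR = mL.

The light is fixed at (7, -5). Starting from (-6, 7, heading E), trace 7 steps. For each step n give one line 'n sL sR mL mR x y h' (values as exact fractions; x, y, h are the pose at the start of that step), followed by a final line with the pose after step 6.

n=0: pose=(-6,7,E); sL=90/269, sR=90/221; mL=4320/59449, mR=-22050/59449; mL+mR=-17730/59449 → advance -1; mR−mL=-26370/59449 → turn -1·90°
n=1: pose=(-7,7,S); sL=9/25, sR=5/17; mL=-28/425, mR=-139/425; mL+mR=-167/425 → advance -1; mR−mL=-111/425 → turn -1·90°
n=2: pose=(-7,8,W); sL=90/433, sR=18/97; mL=-936/42001, mR=-8262/42001; mL+mR=-9198/42001 → advance -1; mR−mL=-7326/42001 → turn -1·90°
n=3: pose=(-6,8,N); sL=45/226, sR=9/40; mL=117/4520, mR=-1917/9040; mL+mR=-1683/9040 → advance -1; mR−mL=-2151/9040 → turn -1·90°
n=4: pose=(-6,7,E); sL=90/269, sR=90/221; mL=4320/59449, mR=-22050/59449; mL+mR=-17730/59449 → advance -1; mR−mL=-26370/59449 → turn -1·90°
n=5: pose=(-7,7,S); sL=9/25, sR=5/17; mL=-28/425, mR=-139/425; mL+mR=-167/425 → advance -1; mR−mL=-111/425 → turn -1·90°
n=6: pose=(-7,8,W); sL=90/433, sR=18/97; mL=-936/42001, mR=-8262/42001; mL+mR=-9198/42001 → advance -1; mR−mL=-7326/42001 → turn -1·90°

0 90/269 90/221 4320/59449 -22050/59449 -6 7 E
1 9/25 5/17 -28/425 -139/425 -7 7 S
2 90/433 18/97 -936/42001 -8262/42001 -7 8 W
3 45/226 9/40 117/4520 -1917/9040 -6 8 N
4 90/269 90/221 4320/59449 -22050/59449 -6 7 E
5 9/25 5/17 -28/425 -139/425 -7 7 S
6 90/433 18/97 -936/42001 -8262/42001 -7 8 W
final -6 8 N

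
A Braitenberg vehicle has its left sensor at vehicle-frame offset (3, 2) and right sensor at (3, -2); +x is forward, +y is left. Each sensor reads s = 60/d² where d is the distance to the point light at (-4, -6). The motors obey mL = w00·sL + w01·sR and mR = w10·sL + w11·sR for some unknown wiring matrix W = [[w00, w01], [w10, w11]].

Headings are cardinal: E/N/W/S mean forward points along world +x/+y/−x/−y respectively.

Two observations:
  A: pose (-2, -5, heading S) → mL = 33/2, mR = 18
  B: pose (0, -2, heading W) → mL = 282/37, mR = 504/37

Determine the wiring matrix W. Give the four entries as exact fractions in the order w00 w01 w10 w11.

obs A: pose=(-2,-5,S) → sL=3, sR=15, mL=33/2, mR=18
obs B: pose=(0,-2,W) → sL=12, sR=60/37, mL=282/37, mR=504/37
sensor matrix S = [[3, 15], [12, 60/37]]; det S = -6480/37
solve [mL_A; mL_B] = S·[w00; w01] and [mR_A; mR_B] = S·[w10; w11]:
  w00 = 1/2, w01 = 1, w10 = 1, w11 = 1

1/2 1 1 1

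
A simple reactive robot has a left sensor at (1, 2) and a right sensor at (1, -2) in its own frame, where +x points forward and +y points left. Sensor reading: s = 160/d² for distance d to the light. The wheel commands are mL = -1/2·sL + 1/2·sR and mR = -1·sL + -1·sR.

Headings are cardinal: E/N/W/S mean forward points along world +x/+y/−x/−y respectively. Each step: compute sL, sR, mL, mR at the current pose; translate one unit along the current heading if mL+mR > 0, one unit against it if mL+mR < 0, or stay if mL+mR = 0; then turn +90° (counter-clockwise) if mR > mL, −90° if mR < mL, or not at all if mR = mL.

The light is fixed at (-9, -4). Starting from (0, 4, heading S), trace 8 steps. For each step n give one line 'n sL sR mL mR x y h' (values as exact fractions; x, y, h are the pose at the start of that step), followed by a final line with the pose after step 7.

n=0: pose=(0,4,S); sL=16/17, sR=80/49; mL=288/833, mR=-2144/833; mL+mR=-1856/833 → advance -1; mR−mL=-2432/833 → turn -1·90°
n=1: pose=(0,5,W); sL=160/113, sR=32/37; mL=-1152/4181, mR=-9536/4181; mL+mR=-10688/4181 → advance -1; mR−mL=-8384/4181 → turn -1·90°
n=2: pose=(1,5,N); sL=40/41, sR=40/61; mL=-400/2501, mR=-4080/2501; mL+mR=-4480/2501 → advance -1; mR−mL=-3680/2501 → turn -1·90°
n=3: pose=(1,4,E); sL=160/221, sR=160/157; mL=5120/34697, mR=-60480/34697; mL+mR=-55360/34697 → advance -1; mR−mL=-65600/34697 → turn -1·90°
n=4: pose=(0,4,S); sL=16/17, sR=80/49; mL=288/833, mR=-2144/833; mL+mR=-1856/833 → advance -1; mR−mL=-2432/833 → turn -1·90°
n=5: pose=(0,5,W); sL=160/113, sR=32/37; mL=-1152/4181, mR=-9536/4181; mL+mR=-10688/4181 → advance -1; mR−mL=-8384/4181 → turn -1·90°
n=6: pose=(1,5,N); sL=40/41, sR=40/61; mL=-400/2501, mR=-4080/2501; mL+mR=-4480/2501 → advance -1; mR−mL=-3680/2501 → turn -1·90°
n=7: pose=(1,4,E); sL=160/221, sR=160/157; mL=5120/34697, mR=-60480/34697; mL+mR=-55360/34697 → advance -1; mR−mL=-65600/34697 → turn -1·90°

0 16/17 80/49 288/833 -2144/833 0 4 S
1 160/113 32/37 -1152/4181 -9536/4181 0 5 W
2 40/41 40/61 -400/2501 -4080/2501 1 5 N
3 160/221 160/157 5120/34697 -60480/34697 1 4 E
4 16/17 80/49 288/833 -2144/833 0 4 S
5 160/113 32/37 -1152/4181 -9536/4181 0 5 W
6 40/41 40/61 -400/2501 -4080/2501 1 5 N
7 160/221 160/157 5120/34697 -60480/34697 1 4 E
final 0 4 S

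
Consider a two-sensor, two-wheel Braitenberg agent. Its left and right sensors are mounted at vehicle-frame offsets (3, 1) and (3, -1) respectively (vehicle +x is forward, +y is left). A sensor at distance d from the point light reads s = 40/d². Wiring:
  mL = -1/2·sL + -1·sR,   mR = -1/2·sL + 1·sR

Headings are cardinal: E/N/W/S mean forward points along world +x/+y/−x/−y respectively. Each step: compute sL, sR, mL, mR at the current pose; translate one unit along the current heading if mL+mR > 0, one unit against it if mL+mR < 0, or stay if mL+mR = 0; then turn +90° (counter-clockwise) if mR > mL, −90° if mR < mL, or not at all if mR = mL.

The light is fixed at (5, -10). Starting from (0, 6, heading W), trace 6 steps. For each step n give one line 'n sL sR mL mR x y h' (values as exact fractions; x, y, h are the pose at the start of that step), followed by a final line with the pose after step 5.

0 40/289 40/353 -18620/102017 4500/102017 0 6 W
1 20/89 20/97 -2750/8633 810/8633 1 6 S
2 8/65 40/257 -3628/16705 1572/16705 1 7 E
3 10/109 5/52 -805/5668 285/5668 0 7 N
4 40/289 40/353 -18620/102017 4500/102017 0 6 W
5 20/89 20/97 -2750/8633 810/8633 1 6 S
final 1 7 E

n=0: pose=(0,6,W); sL=40/289, sR=40/353; mL=-18620/102017, mR=4500/102017; mL+mR=-40/289 → advance -1; mR−mL=80/353 → turn +1·90°
n=1: pose=(1,6,S); sL=20/89, sR=20/97; mL=-2750/8633, mR=810/8633; mL+mR=-20/89 → advance -1; mR−mL=40/97 → turn +1·90°
n=2: pose=(1,7,E); sL=8/65, sR=40/257; mL=-3628/16705, mR=1572/16705; mL+mR=-8/65 → advance -1; mR−mL=80/257 → turn +1·90°
n=3: pose=(0,7,N); sL=10/109, sR=5/52; mL=-805/5668, mR=285/5668; mL+mR=-10/109 → advance -1; mR−mL=5/26 → turn +1·90°
n=4: pose=(0,6,W); sL=40/289, sR=40/353; mL=-18620/102017, mR=4500/102017; mL+mR=-40/289 → advance -1; mR−mL=80/353 → turn +1·90°
n=5: pose=(1,6,S); sL=20/89, sR=20/97; mL=-2750/8633, mR=810/8633; mL+mR=-20/89 → advance -1; mR−mL=40/97 → turn +1·90°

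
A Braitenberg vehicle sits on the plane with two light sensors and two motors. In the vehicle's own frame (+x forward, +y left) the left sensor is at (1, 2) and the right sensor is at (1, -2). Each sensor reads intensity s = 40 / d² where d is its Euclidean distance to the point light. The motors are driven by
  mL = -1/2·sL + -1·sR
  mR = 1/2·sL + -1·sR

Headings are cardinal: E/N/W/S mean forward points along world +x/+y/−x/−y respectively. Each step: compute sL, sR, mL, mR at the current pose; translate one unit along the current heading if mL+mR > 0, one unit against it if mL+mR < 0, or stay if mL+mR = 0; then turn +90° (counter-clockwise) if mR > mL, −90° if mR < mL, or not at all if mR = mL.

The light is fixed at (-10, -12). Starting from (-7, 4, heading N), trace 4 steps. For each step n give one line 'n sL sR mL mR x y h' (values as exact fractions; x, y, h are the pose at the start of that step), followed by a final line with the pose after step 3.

n=0: pose=(-7,4,N); sL=4/29, sR=20/157; mL=-894/4553, mR=-266/4553; mL+mR=-40/157 → advance -1; mR−mL=4/29 → turn +1·90°
n=1: pose=(-7,3,W); sL=40/173, sR=40/293; mL=-12780/50689, mR=-1060/50689; mL+mR=-80/293 → advance -1; mR−mL=40/173 → turn +1·90°
n=2: pose=(-6,3,S); sL=5/29, sR=1/5; mL=-83/290, mR=-33/290; mL+mR=-2/5 → advance -1; mR−mL=5/29 → turn +1·90°
n=3: pose=(-6,4,E); sL=40/349, sR=40/221; mL=-18380/77129, mR=-9540/77129; mL+mR=-80/221 → advance -1; mR−mL=40/349 → turn +1·90°

0 4/29 20/157 -894/4553 -266/4553 -7 4 N
1 40/173 40/293 -12780/50689 -1060/50689 -7 3 W
2 5/29 1/5 -83/290 -33/290 -6 3 S
3 40/349 40/221 -18380/77129 -9540/77129 -6 4 E
final -7 4 N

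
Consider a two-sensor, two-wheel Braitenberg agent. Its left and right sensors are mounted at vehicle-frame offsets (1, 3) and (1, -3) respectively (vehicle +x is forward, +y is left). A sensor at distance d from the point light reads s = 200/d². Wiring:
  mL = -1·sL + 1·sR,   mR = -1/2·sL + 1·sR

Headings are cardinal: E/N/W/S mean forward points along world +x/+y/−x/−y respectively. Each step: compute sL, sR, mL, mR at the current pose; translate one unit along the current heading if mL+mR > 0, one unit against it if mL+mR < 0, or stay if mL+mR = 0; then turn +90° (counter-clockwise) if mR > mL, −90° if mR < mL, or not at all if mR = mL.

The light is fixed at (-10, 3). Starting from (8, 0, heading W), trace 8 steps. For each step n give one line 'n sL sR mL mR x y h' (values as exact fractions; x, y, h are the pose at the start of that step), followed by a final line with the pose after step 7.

0 8/13 200/289 288/3757 1444/3757 8 0 W
1 25/52 50/53 1275/2756 3875/5512 7 0 S
2 8/13 200/373 -384/4849 1108/4849 7 -1 E
3 100/117 4/9 -16/39 2/117 8 -1 N
4 200/353 200/293 12000/103429 41300/103429 8 -2 W
5 50/109 25/29 1275/3161 2000/3161 7 -2 S
6 200/333 40/81 -320/2997 580/2997 7 -3 E
7 4/5 100/233 -432/1165 34/1165 8 -3 N
final 8 -4 W

n=0: pose=(8,0,W); sL=8/13, sR=200/289; mL=288/3757, mR=1444/3757; mL+mR=1732/3757 → advance +1; mR−mL=4/13 → turn +1·90°
n=1: pose=(7,0,S); sL=25/52, sR=50/53; mL=1275/2756, mR=3875/5512; mL+mR=6425/5512 → advance +1; mR−mL=25/104 → turn +1·90°
n=2: pose=(7,-1,E); sL=8/13, sR=200/373; mL=-384/4849, mR=1108/4849; mL+mR=724/4849 → advance +1; mR−mL=4/13 → turn +1·90°
n=3: pose=(8,-1,N); sL=100/117, sR=4/9; mL=-16/39, mR=2/117; mL+mR=-46/117 → advance -1; mR−mL=50/117 → turn +1·90°
n=4: pose=(8,-2,W); sL=200/353, sR=200/293; mL=12000/103429, mR=41300/103429; mL+mR=53300/103429 → advance +1; mR−mL=100/353 → turn +1·90°
n=5: pose=(7,-2,S); sL=50/109, sR=25/29; mL=1275/3161, mR=2000/3161; mL+mR=3275/3161 → advance +1; mR−mL=25/109 → turn +1·90°
n=6: pose=(7,-3,E); sL=200/333, sR=40/81; mL=-320/2997, mR=580/2997; mL+mR=260/2997 → advance +1; mR−mL=100/333 → turn +1·90°
n=7: pose=(8,-3,N); sL=4/5, sR=100/233; mL=-432/1165, mR=34/1165; mL+mR=-398/1165 → advance -1; mR−mL=2/5 → turn +1·90°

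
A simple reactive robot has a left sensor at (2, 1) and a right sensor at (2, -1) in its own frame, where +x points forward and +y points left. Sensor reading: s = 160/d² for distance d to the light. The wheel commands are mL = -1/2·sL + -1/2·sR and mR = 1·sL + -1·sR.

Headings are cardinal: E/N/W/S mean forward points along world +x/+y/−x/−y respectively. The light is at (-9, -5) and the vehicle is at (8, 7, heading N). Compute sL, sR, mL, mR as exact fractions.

40/113 4/13 -486/1469 68/1469

left sensor world pos  = (7, 9); dL² = 452
right sensor world pos = (9, 9); dR² = 520
sL = 160/452 = 40/113
sR = 160/520 = 4/13
mL = -1/2·sL + -1/2·sR = -486/1469
mR = 1·sL + -1·sR = 68/1469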